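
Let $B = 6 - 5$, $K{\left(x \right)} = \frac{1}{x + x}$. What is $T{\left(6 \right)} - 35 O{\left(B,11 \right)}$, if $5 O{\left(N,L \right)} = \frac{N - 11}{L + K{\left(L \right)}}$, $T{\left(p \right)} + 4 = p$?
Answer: $\frac{2026}{243} \approx 8.3374$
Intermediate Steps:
$T{\left(p \right)} = -4 + p$
$K{\left(x \right)} = \frac{1}{2 x}$
$B = 1$ ($B = 6 - 5 = 1$)
$O{\left(N,L \right)} = \frac{-11 + N}{5 \left(L + \frac{1}{2 L}\right)}$ ($O{\left(N,L \right)} = \frac{\left(N - 11\right) \frac{1}{L + \frac{1}{2 L}}}{5} = \frac{\left(-11 + N\right) \frac{1}{L + \frac{1}{2 L}}}{5} = \frac{\frac{1}{L + \frac{1}{2 L}} \left(-11 + N\right)}{5} = \frac{-11 + N}{5 \left(L + \frac{1}{2 L}\right)}$)
$T{\left(6 \right)} - 35 O{\left(B,11 \right)} = \left(-4 + 6\right) - 35 \cdot \frac{2}{5} \cdot 11 \frac{1}{1 + 2 \cdot 11^{2}} \left(-11 + 1\right) = 2 - 35 \cdot \frac{2}{5} \cdot 11 \frac{1}{1 + 2 \cdot 121} \left(-10\right) = 2 - 35 \cdot \frac{2}{5} \cdot 11 \frac{1}{1 + 242} \left(-10\right) = 2 - 35 \cdot \frac{2}{5} \cdot 11 \cdot \frac{1}{243} \left(-10\right) = 2 - - \frac{1540}{243} = 2 + \frac{1540}{243} = \frac{2026}{243}$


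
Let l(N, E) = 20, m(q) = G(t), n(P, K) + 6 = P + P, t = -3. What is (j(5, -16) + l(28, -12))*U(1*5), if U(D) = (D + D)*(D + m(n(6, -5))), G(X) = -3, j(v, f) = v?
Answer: 500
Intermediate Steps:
n(P, K) = -6 + 2*P (n(P, K) = -6 + (P + P) = -6 + 2*P)
m(q) = -3
U(D) = 2*D*(-3 + D) (U(D) = (D + D)*(D - 3) = (2*D)*(-3 + D) = 2*D*(-3 + D))
(j(5, -16) + l(28, -12))*U(1*5) = (5 + 20)*(2*(1*5)*(-3 + 1*5)) = 25*(2*5*(-3 + 5)) = 25*(2*5*2) = 25*20 = 500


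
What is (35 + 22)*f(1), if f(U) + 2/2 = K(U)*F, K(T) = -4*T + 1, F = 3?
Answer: -570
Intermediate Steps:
K(T) = 1 - 4*T
f(U) = 2 - 12*U (f(U) = -1 + (1 - 4*U)*3 = -1 + (3 - 12*U) = 2 - 12*U)
(35 + 22)*f(1) = (35 + 22)*(2 - 12*1) = 57*(2 - 12) = 57*(-10) = -570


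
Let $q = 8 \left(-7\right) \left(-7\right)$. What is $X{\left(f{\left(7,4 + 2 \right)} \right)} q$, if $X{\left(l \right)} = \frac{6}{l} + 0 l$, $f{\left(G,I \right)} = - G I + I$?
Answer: $- \frac{196}{3} \approx -65.333$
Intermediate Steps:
$f{\left(G,I \right)} = I - G I$ ($f{\left(G,I \right)} = - G I + I = I - G I$)
$q = 392$ ($q = \left(-56\right) \left(-7\right) = 392$)
$X{\left(l \right)} = \frac{6}{l}$ ($X{\left(l \right)} = \frac{6}{l} + 0 = \frac{6}{l}$)
$X{\left(f{\left(7,4 + 2 \right)} \right)} q = \frac{6}{\left(4 + 2\right) \left(1 - 7\right)} 392 = \frac{6}{6 \left(1 - 7\right)} 392 = \frac{6}{6 \left(-6\right)} 392 = \frac{6}{-36} \cdot 392 = 6 \left(- \frac{1}{36}\right) 392 = \left(- \frac{1}{6}\right) 392 = - \frac{196}{3}$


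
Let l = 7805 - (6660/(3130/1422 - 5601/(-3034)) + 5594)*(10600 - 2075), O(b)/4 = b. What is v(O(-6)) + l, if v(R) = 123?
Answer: -538756080431362/8730521 ≈ -6.1710e+7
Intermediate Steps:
O(b) = 4*b
l = -538757154285445/8730521 (l = 7805 - (6660/(3130*(1/1422) - 5601*(-1/3034)) + 5594)*8525 = 7805 - (6660/(1565/711 + 5601/3034) + 5594)*8525 = 7805 - (6660/(8730521/2157174) + 5594)*8525 = 7805 - (6660*(2157174/8730521) + 5594)*8525 = 7805 - (14366778840/8730521 + 5594)*8525 = 7805 - 63205313314*8525/8730521 = 7805 - 1*538825296001850/8730521 = 7805 - 538825296001850/8730521 = -538757154285445/8730521 ≈ -6.1710e+7)
v(O(-6)) + l = 123 - 538757154285445/8730521 = -538756080431362/8730521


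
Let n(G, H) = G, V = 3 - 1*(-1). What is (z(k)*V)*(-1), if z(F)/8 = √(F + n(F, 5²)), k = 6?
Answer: -64*√3 ≈ -110.85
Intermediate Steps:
V = 4 (V = 3 + 1 = 4)
z(F) = 8*√2*√F (z(F) = 8*√(F + F) = 8*√(2*F) = 8*(√2*√F) = 8*√2*√F)
(z(k)*V)*(-1) = ((8*√2*√6)*4)*(-1) = ((16*√3)*4)*(-1) = (64*√3)*(-1) = -64*√3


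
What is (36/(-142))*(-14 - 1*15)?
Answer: 522/71 ≈ 7.3521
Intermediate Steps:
(36/(-142))*(-14 - 1*15) = (36*(-1/142))*(-14 - 15) = -18/71*(-29) = 522/71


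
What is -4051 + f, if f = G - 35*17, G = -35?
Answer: -4681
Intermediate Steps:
f = -630 (f = -35 - 35*17 = -35 - 595 = -630)
-4051 + f = -4051 - 630 = -4681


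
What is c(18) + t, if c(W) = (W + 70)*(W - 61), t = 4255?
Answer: 471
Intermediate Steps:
c(W) = (-61 + W)*(70 + W) (c(W) = (70 + W)*(-61 + W) = (-61 + W)*(70 + W))
c(18) + t = (-4270 + 18² + 9*18) + 4255 = (-4270 + 324 + 162) + 4255 = -3784 + 4255 = 471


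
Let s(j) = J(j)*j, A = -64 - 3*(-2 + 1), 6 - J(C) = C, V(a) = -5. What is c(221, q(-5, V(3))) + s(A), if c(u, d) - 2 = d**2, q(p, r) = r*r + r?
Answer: -3685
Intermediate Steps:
q(p, r) = r + r**2 (q(p, r) = r**2 + r = r + r**2)
J(C) = 6 - C
c(u, d) = 2 + d**2
A = -61 (A = -64 - 3*(-1) = -64 - 1*(-3) = -64 + 3 = -61)
s(j) = j*(6 - j) (s(j) = (6 - j)*j = j*(6 - j))
c(221, q(-5, V(3))) + s(A) = (2 + (-5*(1 - 5))**2) - 61*(6 - 1*(-61)) = (2 + (-5*(-4))**2) - 61*(6 + 61) = (2 + 20**2) - 61*67 = (2 + 400) - 4087 = 402 - 4087 = -3685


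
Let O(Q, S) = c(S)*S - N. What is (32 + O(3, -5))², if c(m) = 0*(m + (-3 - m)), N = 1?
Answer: 961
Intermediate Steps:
c(m) = 0 (c(m) = 0*(-3) = 0)
O(Q, S) = -1 (O(Q, S) = 0*S - 1*1 = 0 - 1 = -1)
(32 + O(3, -5))² = (32 - 1)² = 31² = 961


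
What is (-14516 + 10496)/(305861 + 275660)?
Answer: -4020/581521 ≈ -0.0069129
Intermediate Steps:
(-14516 + 10496)/(305861 + 275660) = -4020/581521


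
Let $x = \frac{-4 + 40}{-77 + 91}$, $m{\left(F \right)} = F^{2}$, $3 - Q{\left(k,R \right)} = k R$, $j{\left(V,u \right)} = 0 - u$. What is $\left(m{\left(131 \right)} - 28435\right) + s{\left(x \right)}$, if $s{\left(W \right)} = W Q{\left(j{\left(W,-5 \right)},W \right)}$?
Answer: $- \frac{553668}{49} \approx -11299.0$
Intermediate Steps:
$j{\left(V,u \right)} = - u$
$Q{\left(k,R \right)} = 3 - R k$ ($Q{\left(k,R \right)} = 3 - k R = 3 - R k$)
$x = \frac{18}{7}$ ($x = \frac{36}{14} = 36 \cdot \frac{1}{14} = \frac{18}{7} \approx 2.5714$)
$s{\left(W \right)} = W \left(3 - 5 W\right)$ ($s{\left(W \right)} = W \left(3 - W \left(\left(-1\right) \left(-5\right)\right)\right) = W \left(3 - W 5\right) = W \left(3 - 5 W\right)$)
$\left(m{\left(131 \right)} - 28435\right) + s{\left(x \right)} = \left(131^{2} - 28435\right) + \frac{18 \left(3 - \frac{90}{7}\right)}{7} = \left(17161 - 28435\right) + \frac{18 \left(3 - \frac{90}{7}\right)}{7} = -11274 + \frac{18}{7} \left(- \frac{69}{7}\right) = -11274 - \frac{1242}{49} = - \frac{553668}{49}$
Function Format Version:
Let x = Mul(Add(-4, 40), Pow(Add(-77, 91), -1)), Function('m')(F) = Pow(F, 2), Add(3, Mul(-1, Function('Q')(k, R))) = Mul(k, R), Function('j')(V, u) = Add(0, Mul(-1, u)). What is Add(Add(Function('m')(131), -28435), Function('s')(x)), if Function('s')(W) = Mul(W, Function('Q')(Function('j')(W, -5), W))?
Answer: Rational(-553668, 49) ≈ -11299.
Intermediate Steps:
Function('j')(V, u) = Mul(-1, u)
Function('Q')(k, R) = Add(3, Mul(-1, R, k)) (Function('Q')(k, R) = Add(3, Mul(-1, Mul(k, R))) = Add(3, Mul(-1, Mul(R, k))) = Add(3, Mul(-1, R, k)))
x = Rational(18, 7) (x = Mul(36, Pow(14, -1)) = Mul(36, Rational(1, 14)) = Rational(18, 7) ≈ 2.5714)
Function('s')(W) = Mul(W, Add(3, Mul(-5, W))) (Function('s')(W) = Mul(W, Add(3, Mul(-1, W, Mul(-1, -5)))) = Mul(W, Add(3, Mul(-1, W, 5))) = Mul(W, Add(3, Mul(-5, W))))
Add(Add(Function('m')(131), -28435), Function('s')(x)) = Add(Add(Pow(131, 2), -28435), Mul(Rational(18, 7), Add(3, Mul(-5, Rational(18, 7))))) = Add(Add(17161, -28435), Mul(Rational(18, 7), Add(3, Rational(-90, 7)))) = Add(-11274, Mul(Rational(18, 7), Rational(-69, 7))) = Add(-11274, Rational(-1242, 49)) = Rational(-553668, 49)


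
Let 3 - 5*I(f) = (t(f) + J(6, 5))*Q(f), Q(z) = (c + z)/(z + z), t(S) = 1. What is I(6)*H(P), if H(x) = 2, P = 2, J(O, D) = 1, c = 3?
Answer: 3/5 ≈ 0.60000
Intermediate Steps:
Q(z) = (3 + z)/(2*z) (Q(z) = (3 + z)/(z + z) = (3 + z)/((2*z)) = (3 + z)*(1/(2*z)) = (3 + z)/(2*z))
I(f) = 3/5 - (3 + f)/(5*f) (I(f) = 3/5 - (1 + 1)*(3 + f)/(2*f)/5 = 3/5 - 2*(3 + f)/(2*f)/5 = 3/5 - (3 + f)/(5*f))
I(6)*H(P) = ((1/5)*(-3 + 2*6)/6)*2 = ((1/5)*(1/6)*(-3 + 12))*2 = ((1/5)*(1/6)*9)*2 = (3/10)*2 = 3/5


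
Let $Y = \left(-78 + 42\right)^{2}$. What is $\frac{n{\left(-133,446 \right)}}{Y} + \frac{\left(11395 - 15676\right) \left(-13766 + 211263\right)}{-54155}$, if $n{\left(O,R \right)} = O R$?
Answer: $\frac{546267874591}{35092440} \approx 15567.0$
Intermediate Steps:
$Y = 1296$ ($Y = \left(-36\right)^{2} = 1296$)
$\frac{n{\left(-133,446 \right)}}{Y} + \frac{\left(11395 - 15676\right) \left(-13766 + 211263\right)}{-54155} = \frac{\left(-133\right) 446}{1296} + \frac{\left(11395 - 15676\right) \left(-13766 + 211263\right)}{-54155} = \left(-59318\right) \frac{1}{1296} + \left(-4281\right) 197497 \left(- \frac{1}{54155}\right) = - \frac{29659}{648} - - \frac{845484657}{54155} = - \frac{29659}{648} + \frac{845484657}{54155} = \frac{546267874591}{35092440}$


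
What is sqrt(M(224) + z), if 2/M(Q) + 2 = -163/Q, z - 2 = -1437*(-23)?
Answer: sqrt(12339105285)/611 ≈ 181.80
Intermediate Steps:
z = 33053 (z = 2 - 1437*(-23) = 2 + 33051 = 33053)
M(Q) = 2/(-2 - 163/Q)
sqrt(M(224) + z) = sqrt(-2*224/(163 + 2*224) + 33053) = sqrt(-2*224/(163 + 448) + 33053) = sqrt(-2*224/611 + 33053) = sqrt(-2*224*1/611 + 33053) = sqrt(-448/611 + 33053) = sqrt(20194935/611) = sqrt(12339105285)/611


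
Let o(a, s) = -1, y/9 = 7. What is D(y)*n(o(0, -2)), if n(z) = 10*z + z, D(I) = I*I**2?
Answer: -2750517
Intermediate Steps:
y = 63 (y = 9*7 = 63)
D(I) = I**3
n(z) = 11*z
D(y)*n(o(0, -2)) = 63**3*(11*(-1)) = 250047*(-11) = -2750517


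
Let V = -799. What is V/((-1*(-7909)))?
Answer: -799/7909 ≈ -0.10102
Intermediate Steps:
V/((-1*(-7909))) = -799/((-1*(-7909))) = -799/7909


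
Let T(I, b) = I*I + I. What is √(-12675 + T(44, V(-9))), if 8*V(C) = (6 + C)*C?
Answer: I*√10695 ≈ 103.42*I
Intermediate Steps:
V(C) = C*(6 + C)/8 (V(C) = ((6 + C)*C)/8 = (C*(6 + C))/8 = C*(6 + C)/8)
T(I, b) = I + I² (T(I, b) = I² + I = I + I²)
√(-12675 + T(44, V(-9))) = √(-12675 + 44*(1 + 44)) = √(-12675 + 44*45) = √(-12675 + 1980) = √(-10695) = I*√10695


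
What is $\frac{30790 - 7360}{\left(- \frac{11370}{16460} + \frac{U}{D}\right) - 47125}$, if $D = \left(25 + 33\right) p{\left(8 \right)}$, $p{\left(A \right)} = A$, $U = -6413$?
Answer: $- \frac{813387360}{1636478153} \approx -0.49704$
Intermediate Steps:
$D = 464$ ($D = \left(25 + 33\right) 8 = 58 \cdot 8 = 464$)
$\frac{30790 - 7360}{\left(- \frac{11370}{16460} + \frac{U}{D}\right) - 47125} = \frac{30790 - 7360}{\left(- \frac{11370}{16460} - \frac{6413}{464}\right) - 47125} = \frac{23430}{\left(\left(-11370\right) \frac{1}{16460} - \frac{6413}{464}\right) - 47125} = \frac{23430}{\left(- \frac{1137}{1646} - \frac{6413}{464}\right) - 47125} = \frac{23430}{- \frac{5541683}{381872} - 47125} = \frac{23430}{- \frac{18001259683}{381872}} = 23430 \left(- \frac{381872}{18001259683}\right) = - \frac{813387360}{1636478153}$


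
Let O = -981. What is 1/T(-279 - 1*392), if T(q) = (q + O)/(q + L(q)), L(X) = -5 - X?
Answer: 5/1652 ≈ 0.0030266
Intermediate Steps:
T(q) = 981/5 - q/5 (T(q) = (q - 981)/(q + (-5 - q)) = (-981 + q)/(-5) = (-981 + q)*(-⅕) = 981/5 - q/5)
1/T(-279 - 1*392) = 1/(981/5 - (-279 - 1*392)/5) = 1/(981/5 - (-279 - 392)/5) = 1/(981/5 - ⅕*(-671)) = 1/(981/5 + 671/5) = 1/(1652/5) = 5/1652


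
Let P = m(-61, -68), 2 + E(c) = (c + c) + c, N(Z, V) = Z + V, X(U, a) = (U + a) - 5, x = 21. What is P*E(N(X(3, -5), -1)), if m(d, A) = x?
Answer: -546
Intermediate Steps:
X(U, a) = -5 + U + a
N(Z, V) = V + Z
E(c) = -2 + 3*c (E(c) = -2 + ((c + c) + c) = -2 + (2*c + c) = -2 + 3*c)
m(d, A) = 21
P = 21
P*E(N(X(3, -5), -1)) = 21*(-2 + 3*(-1 + (-5 + 3 - 5))) = 21*(-2 + 3*(-1 - 7)) = 21*(-2 + 3*(-8)) = 21*(-2 - 24) = 21*(-26) = -546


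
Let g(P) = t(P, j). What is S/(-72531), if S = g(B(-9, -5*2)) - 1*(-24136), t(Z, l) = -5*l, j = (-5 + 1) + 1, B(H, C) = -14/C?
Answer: -24151/72531 ≈ -0.33297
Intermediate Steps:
j = -3 (j = -4 + 1 = -3)
g(P) = 15 (g(P) = -5*(-3) = 15)
S = 24151 (S = 15 - 1*(-24136) = 15 + 24136 = 24151)
S/(-72531) = 24151/(-72531) = 24151*(-1/72531) = -24151/72531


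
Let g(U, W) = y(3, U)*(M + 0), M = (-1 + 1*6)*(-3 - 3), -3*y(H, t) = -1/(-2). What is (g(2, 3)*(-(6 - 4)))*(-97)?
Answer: 970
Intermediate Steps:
y(H, t) = -⅙ (y(H, t) = -(-1)/(3*(-2)) = -(-1)*(-1)/(3*2) = -⅓*½ = -⅙)
M = -30 (M = (-1 + 6)*(-6) = 5*(-6) = -30)
g(U, W) = 5 (g(U, W) = -(-30 + 0)/6 = -⅙*(-30) = 5)
(g(2, 3)*(-(6 - 4)))*(-97) = (5*(-(6 - 4)))*(-97) = (5*(-1*2))*(-97) = (5*(-2))*(-97) = -10*(-97) = 970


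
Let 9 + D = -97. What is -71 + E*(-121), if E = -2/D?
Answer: -3884/53 ≈ -73.283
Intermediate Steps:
D = -106 (D = -9 - 97 = -106)
E = 1/53 (E = -2/(-106) = -2*(-1/106) = 1/53 ≈ 0.018868)
-71 + E*(-121) = -71 + (1/53)*(-121) = -71 - 121/53 = -3884/53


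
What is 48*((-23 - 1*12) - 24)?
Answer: -2832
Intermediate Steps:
48*((-23 - 1*12) - 24) = 48*((-23 - 12) - 24) = 48*(-35 - 24) = 48*(-59) = -2832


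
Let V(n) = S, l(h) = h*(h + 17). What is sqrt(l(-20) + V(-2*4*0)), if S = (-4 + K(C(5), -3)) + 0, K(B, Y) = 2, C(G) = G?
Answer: sqrt(58) ≈ 7.6158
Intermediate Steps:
l(h) = h*(17 + h)
S = -2 (S = (-4 + 2) + 0 = -2 + 0 = -2)
V(n) = -2
sqrt(l(-20) + V(-2*4*0)) = sqrt(-20*(17 - 20) - 2) = sqrt(-20*(-3) - 2) = sqrt(60 - 2) = sqrt(58)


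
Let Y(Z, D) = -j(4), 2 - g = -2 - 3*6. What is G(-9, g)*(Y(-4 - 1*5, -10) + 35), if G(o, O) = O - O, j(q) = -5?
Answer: 0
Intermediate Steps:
g = 22 (g = 2 - (-2 - 3*6) = 2 - (-2 - 18) = 2 - 1*(-20) = 2 + 20 = 22)
G(o, O) = 0
Y(Z, D) = 5 (Y(Z, D) = -1*(-5) = 5)
G(-9, g)*(Y(-4 - 1*5, -10) + 35) = 0*(5 + 35) = 0*40 = 0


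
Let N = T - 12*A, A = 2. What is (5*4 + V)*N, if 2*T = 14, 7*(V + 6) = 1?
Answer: -1683/7 ≈ -240.43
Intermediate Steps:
V = -41/7 (V = -6 + (⅐)*1 = -6 + ⅐ = -41/7 ≈ -5.8571)
T = 7 (T = (½)*14 = 7)
N = -17 (N = 7 - 12*2 = 7 - 24 = -17)
(5*4 + V)*N = (5*4 - 41/7)*(-17) = (20 - 41/7)*(-17) = (99/7)*(-17) = -1683/7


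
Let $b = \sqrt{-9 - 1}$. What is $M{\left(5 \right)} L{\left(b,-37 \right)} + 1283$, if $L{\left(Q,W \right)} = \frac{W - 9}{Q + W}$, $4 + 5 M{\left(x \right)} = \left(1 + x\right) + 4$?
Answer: $\frac{8856497}{6895} + \frac{276 i \sqrt{10}}{6895} \approx 1284.5 + 0.12658 i$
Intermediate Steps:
$M{\left(x \right)} = \frac{1}{5} + \frac{x}{5}$ ($M{\left(x \right)} = - \frac{4}{5} + \frac{\left(1 + x\right) + 4}{5} = - \frac{4}{5} + \frac{5 + x}{5} = - \frac{4}{5} + \left(1 + \frac{x}{5}\right) = \frac{1}{5} + \frac{x}{5}$)
$b = i \sqrt{10}$ ($b = \sqrt{-10} = i \sqrt{10} \approx 3.1623 i$)
$L{\left(Q,W \right)} = \frac{-9 + W}{Q + W}$
$M{\left(5 \right)} L{\left(b,-37 \right)} + 1283 = \left(\frac{1}{5} + \frac{1}{5} \cdot 5\right) \frac{-9 - 37}{i \sqrt{10} - 37} + 1283 = \left(\frac{1}{5} + 1\right) \frac{1}{-37 + i \sqrt{10}} \left(-46\right) + 1283 = \frac{6 \left(- \frac{46}{-37 + i \sqrt{10}}\right)}{5} + 1283 = - \frac{276}{5 \left(-37 + i \sqrt{10}\right)} + 1283 = 1283 - \frac{276}{5 \left(-37 + i \sqrt{10}\right)}$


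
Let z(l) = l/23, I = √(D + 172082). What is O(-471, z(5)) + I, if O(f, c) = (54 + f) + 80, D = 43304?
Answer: -337 + √215386 ≈ 127.10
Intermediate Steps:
I = √215386 (I = √(43304 + 172082) = √215386 ≈ 464.10)
z(l) = l/23 (z(l) = l*(1/23) = l/23)
O(f, c) = 134 + f
O(-471, z(5)) + I = (134 - 471) + √215386 = -337 + √215386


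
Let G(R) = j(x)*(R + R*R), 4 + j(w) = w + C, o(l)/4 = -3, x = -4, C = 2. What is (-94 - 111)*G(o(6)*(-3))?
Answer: 1638360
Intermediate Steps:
o(l) = -12 (o(l) = 4*(-3) = -12)
j(w) = -2 + w (j(w) = -4 + (w + 2) = -4 + (2 + w) = -2 + w)
G(R) = -6*R - 6*R**2 (G(R) = (-2 - 4)*(R + R*R) = -6*(R + R**2) = -6*R - 6*R**2)
(-94 - 111)*G(o(6)*(-3)) = (-94 - 111)*(-6*(-12*(-3))*(1 - 12*(-3))) = -(-1230)*36*(1 + 36) = -(-1230)*36*37 = -205*(-7992) = 1638360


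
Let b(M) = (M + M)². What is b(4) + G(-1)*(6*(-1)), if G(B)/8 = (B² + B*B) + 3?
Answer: -176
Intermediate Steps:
b(M) = 4*M² (b(M) = (2*M)² = 4*M²)
G(B) = 24 + 16*B² (G(B) = 8*((B² + B*B) + 3) = 8*((B² + B²) + 3) = 8*(2*B² + 3) = 8*(3 + 2*B²) = 24 + 16*B²)
b(4) + G(-1)*(6*(-1)) = 4*4² + (24 + 16*(-1)²)*(6*(-1)) = 4*16 + (24 + 16*1)*(-6) = 64 + (24 + 16)*(-6) = 64 + 40*(-6) = 64 - 240 = -176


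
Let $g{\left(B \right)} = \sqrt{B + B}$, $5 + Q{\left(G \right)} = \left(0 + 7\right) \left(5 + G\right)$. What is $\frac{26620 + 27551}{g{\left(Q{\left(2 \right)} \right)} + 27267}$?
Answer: $\frac{113621589}{57191477} - \frac{8334 \sqrt{22}}{57191477} \approx 1.986$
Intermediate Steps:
$Q{\left(G \right)} = 30 + 7 G$ ($Q{\left(G \right)} = -5 + \left(0 + 7\right) \left(5 + G\right) = -5 + 7 \left(5 + G\right) = -5 + \left(35 + 7 G\right) = 30 + 7 G$)
$g{\left(B \right)} = \sqrt{2} \sqrt{B}$ ($g{\left(B \right)} = \sqrt{2 B} = \sqrt{2} \sqrt{B}$)
$\frac{26620 + 27551}{g{\left(Q{\left(2 \right)} \right)} + 27267} = \frac{26620 + 27551}{\sqrt{2} \sqrt{30 + 7 \cdot 2} + 27267} = \frac{54171}{\sqrt{2} \sqrt{30 + 14} + 27267} = \frac{54171}{\sqrt{2} \sqrt{44} + 27267} = \frac{54171}{\sqrt{2} \cdot 2 \sqrt{11} + 27267} = \frac{54171}{2 \sqrt{22} + 27267} = \frac{54171}{27267 + 2 \sqrt{22}}$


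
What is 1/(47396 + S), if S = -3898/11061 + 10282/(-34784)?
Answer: 192372912/9117581878535 ≈ 2.1099e-5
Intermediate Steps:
S = -124658617/192372912 (S = -3898*1/11061 + 10282*(-1/34784) = -3898/11061 - 5141/17392 = -124658617/192372912 ≈ -0.64800)
1/(47396 + S) = 1/(47396 - 124658617/192372912) = 1/(9117581878535/192372912) = 192372912/9117581878535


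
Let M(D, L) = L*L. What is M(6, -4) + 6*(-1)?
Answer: 10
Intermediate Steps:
M(D, L) = L²
M(6, -4) + 6*(-1) = (-4)² + 6*(-1) = 16 - 6 = 10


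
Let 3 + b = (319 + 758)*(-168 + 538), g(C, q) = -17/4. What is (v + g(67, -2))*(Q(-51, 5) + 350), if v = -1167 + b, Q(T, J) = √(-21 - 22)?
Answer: 278121025/2 + 1589263*I*√43/4 ≈ 1.3906e+8 + 2.6054e+6*I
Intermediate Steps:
g(C, q) = -17/4 (g(C, q) = -17*¼ = -17/4)
Q(T, J) = I*√43 (Q(T, J) = √(-43) = I*√43)
b = 398487 (b = -3 + (319 + 758)*(-168 + 538) = -3 + 1077*370 = -3 + 398490 = 398487)
v = 397320 (v = -1167 + 398487 = 397320)
(v + g(67, -2))*(Q(-51, 5) + 350) = (397320 - 17/4)*(I*√43 + 350) = 1589263*(350 + I*√43)/4 = 278121025/2 + 1589263*I*√43/4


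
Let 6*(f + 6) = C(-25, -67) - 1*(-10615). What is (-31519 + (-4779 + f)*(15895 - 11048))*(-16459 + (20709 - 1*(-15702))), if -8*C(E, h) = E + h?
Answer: -876290228876/3 ≈ -2.9210e+11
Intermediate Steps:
C(E, h) = -E/8 - h/8 (C(E, h) = -(E + h)/8 = -E/8 - h/8)
f = 21181/12 (f = -6 + ((-⅛*(-25) - ⅛*(-67)) - 1*(-10615))/6 = -6 + ((25/8 + 67/8) + 10615)/6 = -6 + (23/2 + 10615)/6 = -6 + (⅙)*(21253/2) = -6 + 21253/12 = 21181/12 ≈ 1765.1)
(-31519 + (-4779 + f)*(15895 - 11048))*(-16459 + (20709 - 1*(-15702))) = (-31519 + (-4779 + 21181/12)*(15895 - 11048))*(-16459 + (20709 - 1*(-15702))) = (-31519 - 36167/12*4847)*(-16459 + (20709 + 15702)) = (-31519 - 175301449/12)*(-16459 + 36411) = -175679677/12*19952 = -876290228876/3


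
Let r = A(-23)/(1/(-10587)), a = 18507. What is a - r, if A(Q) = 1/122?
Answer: 2268441/122 ≈ 18594.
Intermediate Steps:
A(Q) = 1/122
r = -10587/122 (r = 1/(122*(1/(-10587))) = 1/(122*(-1/10587)) = (1/122)*(-10587) = -10587/122 ≈ -86.779)
a - r = 18507 - 1*(-10587/122) = 18507 + 10587/122 = 2268441/122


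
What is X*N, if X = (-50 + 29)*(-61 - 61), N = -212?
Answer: -543144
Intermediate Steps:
X = 2562 (X = -21*(-122) = 2562)
X*N = 2562*(-212) = -543144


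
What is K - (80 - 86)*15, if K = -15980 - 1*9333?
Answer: -25223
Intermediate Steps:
K = -25313 (K = -15980 - 9333 = -25313)
K - (80 - 86)*15 = -25313 - (80 - 86)*15 = -25313 - (-6)*15 = -25313 - 1*(-90) = -25313 + 90 = -25223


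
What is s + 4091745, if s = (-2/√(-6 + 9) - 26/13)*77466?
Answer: 3936813 - 51644*√3 ≈ 3.8474e+6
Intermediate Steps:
s = -154932 - 51644*√3 (s = (-2*√3/3 - 26*1/13)*77466 = (-2*√3/3 - 2)*77466 = (-2 - 2*√3/3)*77466 = -154932 - 51644*√3 ≈ -2.4438e+5)
s + 4091745 = (-154932 - 51644*√3) + 4091745 = 3936813 - 51644*√3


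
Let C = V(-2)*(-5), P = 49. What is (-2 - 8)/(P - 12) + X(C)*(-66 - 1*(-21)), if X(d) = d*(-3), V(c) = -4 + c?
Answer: 149840/37 ≈ 4049.7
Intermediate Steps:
C = 30 (C = (-4 - 2)*(-5) = -6*(-5) = 30)
X(d) = -3*d
(-2 - 8)/(P - 12) + X(C)*(-66 - 1*(-21)) = (-2 - 8)/(49 - 12) + (-3*30)*(-66 - 1*(-21)) = -10/37 - 90*(-66 + 21) = -10*1/37 - 90*(-45) = -10/37 + 4050 = 149840/37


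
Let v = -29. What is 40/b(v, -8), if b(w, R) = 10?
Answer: 4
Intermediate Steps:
40/b(v, -8) = 40/10 = 40*(1/10) = 4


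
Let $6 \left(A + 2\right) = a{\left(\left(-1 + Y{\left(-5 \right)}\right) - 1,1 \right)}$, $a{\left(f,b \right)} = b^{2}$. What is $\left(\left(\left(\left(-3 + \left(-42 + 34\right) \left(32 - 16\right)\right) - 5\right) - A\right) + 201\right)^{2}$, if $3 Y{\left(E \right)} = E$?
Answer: $\frac{160801}{36} \approx 4466.7$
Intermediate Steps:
$Y{\left(E \right)} = \frac{E}{3}$
$A = - \frac{11}{6}$ ($A = -2 + \frac{1^{2}}{6} = -2 + \frac{1}{6} \cdot 1 = -2 + \frac{1}{6} = - \frac{11}{6} \approx -1.8333$)
$\left(\left(\left(\left(-3 + \left(-42 + 34\right) \left(32 - 16\right)\right) - 5\right) - A\right) + 201\right)^{2} = \left(\left(\left(\left(-3 + \left(-42 + 34\right) \left(32 - 16\right)\right) - 5\right) - - \frac{11}{6}\right) + 201\right)^{2} = \left(\left(\left(\left(-3 - 128\right) - 5\right) + \frac{11}{6}\right) + 201\right)^{2} = \left(\left(\left(-131 - 5\right) + \frac{11}{6}\right) + 201\right)^{2} = \left(\left(-136 + \frac{11}{6}\right) + 201\right)^{2} = \left(- \frac{805}{6} + 201\right)^{2} = \left(\frac{401}{6}\right)^{2} = \frac{160801}{36}$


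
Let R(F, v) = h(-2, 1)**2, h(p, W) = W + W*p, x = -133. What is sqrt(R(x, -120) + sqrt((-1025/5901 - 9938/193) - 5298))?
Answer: sqrt(1297077265449 + 1138893*I*sqrt(6938930052115761))/1138893 ≈ 6.0889 + 6.0062*I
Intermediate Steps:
R(F, v) = 1 (R(F, v) = (1*(1 - 2))**2 = (1*(-1))**2 = (-1)**2 = 1)
sqrt(R(x, -120) + sqrt((-1025/5901 - 9938/193) - 5298)) = sqrt(1 + sqrt((-1025/5901 - 9938/193) - 5298)) = sqrt(1 + sqrt(-58841963/1138893 - 5298)) = sqrt(1 + sqrt(-6092697077/1138893)) = sqrt(1 + I*sqrt(6938930052115761)/1138893)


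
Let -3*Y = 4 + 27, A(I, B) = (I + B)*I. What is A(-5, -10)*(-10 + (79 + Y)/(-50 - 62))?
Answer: -44575/56 ≈ -795.98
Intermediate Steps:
A(I, B) = I*(B + I) (A(I, B) = (B + I)*I = I*(B + I))
Y = -31/3 (Y = -(4 + 27)/3 = -⅓*31 = -31/3 ≈ -10.333)
A(-5, -10)*(-10 + (79 + Y)/(-50 - 62)) = (-5*(-10 - 5))*(-10 + (79 - 31/3)/(-50 - 62)) = (-5*(-15))*(-10 + (206/3)/(-112)) = 75*(-10 + (206/3)*(-1/112)) = 75*(-10 - 103/168) = 75*(-1783/168) = -44575/56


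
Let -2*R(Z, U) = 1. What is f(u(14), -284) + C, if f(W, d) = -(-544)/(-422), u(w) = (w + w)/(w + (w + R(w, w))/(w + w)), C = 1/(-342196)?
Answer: -93077523/72203356 ≈ -1.2891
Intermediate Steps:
C = -1/342196 ≈ -2.9223e-6
R(Z, U) = -1/2 (R(Z, U) = -1/2*1 = -1/2)
u(w) = 2*w/(w + (-1/2 + w)/(2*w)) (u(w) = (w + w)/(w + (w - 1/2)/(w + w)) = (2*w)/(w + (-1/2 + w)/((2*w))) = (2*w)/(w + (-1/2 + w)*(1/(2*w))) = (2*w)/(w + (-1/2 + w)/(2*w)) = 2*w/(w + (-1/2 + w)/(2*w)))
f(W, d) = -272/211 (f(W, d) = -(-544)*(-1)/422 = -1*272/211 = -272/211)
f(u(14), -284) + C = -272/211 - 1/342196 = -93077523/72203356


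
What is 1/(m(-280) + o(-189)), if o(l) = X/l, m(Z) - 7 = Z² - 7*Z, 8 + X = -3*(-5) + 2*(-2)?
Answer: 63/5063120 ≈ 1.2443e-5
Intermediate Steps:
X = 3 (X = -8 + (-3*(-5) + 2*(-2)) = -8 + (15 - 4) = -8 + 11 = 3)
m(Z) = 7 + Z² - 7*Z (m(Z) = 7 + (Z² - 7*Z) = 7 + Z² - 7*Z)
o(l) = 3/l
1/(m(-280) + o(-189)) = 1/((7 + (-280)² - 7*(-280)) + 3/(-189)) = 1/((7 + 78400 + 1960) + 3*(-1/189)) = 1/(80367 - 1/63) = 1/(5063120/63) = 63/5063120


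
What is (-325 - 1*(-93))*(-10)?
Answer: 2320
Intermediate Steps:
(-325 - 1*(-93))*(-10) = (-325 + 93)*(-10) = -232*(-10) = 2320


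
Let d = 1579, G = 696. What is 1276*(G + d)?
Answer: 2902900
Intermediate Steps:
1276*(G + d) = 1276*(696 + 1579) = 1276*2275 = 2902900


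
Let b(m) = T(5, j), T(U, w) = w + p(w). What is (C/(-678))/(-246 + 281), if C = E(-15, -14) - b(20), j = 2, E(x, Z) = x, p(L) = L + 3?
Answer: 11/11865 ≈ 0.00092710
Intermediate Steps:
p(L) = 3 + L
T(U, w) = 3 + 2*w (T(U, w) = w + (3 + w) = 3 + 2*w)
b(m) = 7 (b(m) = 3 + 2*2 = 3 + 4 = 7)
C = -22 (C = -15 - 1*7 = -15 - 7 = -22)
(C/(-678))/(-246 + 281) = (-22/(-678))/(-246 + 281) = -22*(-1/678)/35 = (11/339)*(1/35) = 11/11865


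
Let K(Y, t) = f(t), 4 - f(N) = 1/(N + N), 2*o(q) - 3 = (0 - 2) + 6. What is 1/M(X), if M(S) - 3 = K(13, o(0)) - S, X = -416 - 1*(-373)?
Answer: 7/349 ≈ 0.020057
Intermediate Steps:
o(q) = 7/2 (o(q) = 3/2 + ((0 - 2) + 6)/2 = 3/2 + (-2 + 6)/2 = 3/2 + (1/2)*4 = 3/2 + 2 = 7/2)
f(N) = 4 - 1/(2*N) (f(N) = 4 - 1/(N + N) = 4 - 1/(2*N))
X = -43 (X = -416 + 373 = -43)
K(Y, t) = 4 - 1/(2*t)
M(S) = 48/7 - S (M(S) = 3 + ((4 - 1/(2*7/2)) - S) = 3 + ((4 - 1/2*2/7) - S) = 3 + ((4 - 1/7) - S) = 3 + (27/7 - S) = 48/7 - S)
1/M(X) = 1/(48/7 - 1*(-43)) = 1/(48/7 + 43) = 1/(349/7) = 7/349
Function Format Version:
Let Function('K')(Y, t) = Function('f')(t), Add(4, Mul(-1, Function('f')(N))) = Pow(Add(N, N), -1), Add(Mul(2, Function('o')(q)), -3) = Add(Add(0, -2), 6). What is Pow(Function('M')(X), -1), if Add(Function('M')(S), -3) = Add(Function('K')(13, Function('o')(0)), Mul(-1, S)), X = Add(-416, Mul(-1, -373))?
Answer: Rational(7, 349) ≈ 0.020057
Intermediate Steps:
Function('o')(q) = Rational(7, 2) (Function('o')(q) = Add(Rational(3, 2), Mul(Rational(1, 2), Add(Add(0, -2), 6))) = Add(Rational(3, 2), Mul(Rational(1, 2), Add(-2, 6))) = Add(Rational(3, 2), Mul(Rational(1, 2), 4)) = Add(Rational(3, 2), 2) = Rational(7, 2))
Function('f')(N) = Add(4, Mul(Rational(-1, 2), Pow(N, -1))) (Function('f')(N) = Add(4, Mul(-1, Pow(Add(N, N), -1))) = Add(4, Mul(-1, Pow(Mul(2, N), -1))) = Add(4, Mul(-1, Mul(Rational(1, 2), Pow(N, -1)))) = Add(4, Mul(Rational(-1, 2), Pow(N, -1))))
X = -43 (X = Add(-416, 373) = -43)
Function('K')(Y, t) = Add(4, Mul(Rational(-1, 2), Pow(t, -1)))
Function('M')(S) = Add(Rational(48, 7), Mul(-1, S)) (Function('M')(S) = Add(3, Add(Add(4, Mul(Rational(-1, 2), Pow(Rational(7, 2), -1))), Mul(-1, S))) = Add(3, Add(Add(4, Mul(Rational(-1, 2), Rational(2, 7))), Mul(-1, S))) = Add(3, Add(Add(4, Rational(-1, 7)), Mul(-1, S))) = Add(3, Add(Rational(27, 7), Mul(-1, S))) = Add(Rational(48, 7), Mul(-1, S)))
Pow(Function('M')(X), -1) = Pow(Add(Rational(48, 7), Mul(-1, -43)), -1) = Pow(Add(Rational(48, 7), 43), -1) = Pow(Rational(349, 7), -1) = Rational(7, 349)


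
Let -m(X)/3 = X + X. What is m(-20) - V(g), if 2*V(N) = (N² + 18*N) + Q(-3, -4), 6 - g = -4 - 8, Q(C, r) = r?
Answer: -202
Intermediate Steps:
m(X) = -6*X (m(X) = -3*(X + X) = -6*X)
g = 18 (g = 6 - (-4 - 8) = 6 - 1*(-12) = 6 + 12 = 18)
V(N) = -2 + N²/2 + 9*N (V(N) = ((N² + 18*N) - 4)/2 = (-4 + N² + 18*N)/2 = -2 + N²/2 + 9*N)
m(-20) - V(g) = -6*(-20) - (-2 + (½)*18² + 9*18) = 120 - (-2 + (½)*324 + 162) = 120 - (-2 + 162 + 162) = 120 - 1*322 = 120 - 322 = -202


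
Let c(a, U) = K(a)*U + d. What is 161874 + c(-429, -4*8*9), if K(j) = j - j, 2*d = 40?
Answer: 161894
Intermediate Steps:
d = 20 (d = (1/2)*40 = 20)
K(j) = 0
c(a, U) = 20 (c(a, U) = 0*U + 20 = 0 + 20 = 20)
161874 + c(-429, -4*8*9) = 161874 + 20 = 161894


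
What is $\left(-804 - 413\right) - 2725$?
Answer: $-3942$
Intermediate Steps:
$\left(-804 - 413\right) - 2725 = -1217 - 2725 = -3942$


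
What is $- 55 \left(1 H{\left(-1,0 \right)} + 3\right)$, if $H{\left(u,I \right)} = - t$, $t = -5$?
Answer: $-440$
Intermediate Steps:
$H{\left(u,I \right)} = 5$ ($H{\left(u,I \right)} = \left(-1\right) \left(-5\right) = 5$)
$- 55 \left(1 H{\left(-1,0 \right)} + 3\right) = - 55 \left(1 \cdot 5 + 3\right) = - 55 \left(5 + 3\right) = \left(-55\right) 8 = -440$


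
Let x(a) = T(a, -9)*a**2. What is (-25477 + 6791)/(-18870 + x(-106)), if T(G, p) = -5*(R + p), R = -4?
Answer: -9343/355735 ≈ -0.026264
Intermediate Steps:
T(G, p) = 20 - 5*p (T(G, p) = -5*(-4 + p) = 20 - 5*p)
x(a) = 65*a**2 (x(a) = (20 - 5*(-9))*a**2 = (20 + 45)*a**2 = 65*a**2)
(-25477 + 6791)/(-18870 + x(-106)) = (-25477 + 6791)/(-18870 + 65*(-106)**2) = -18686/(-18870 + 65*11236) = -18686/(-18870 + 730340) = -18686/711470 = -18686*1/711470 = -9343/355735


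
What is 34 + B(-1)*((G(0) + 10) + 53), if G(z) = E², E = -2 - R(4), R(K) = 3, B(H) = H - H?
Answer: 34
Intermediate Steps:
B(H) = 0
E = -5 (E = -2 - 1*3 = -2 - 3 = -5)
G(z) = 25 (G(z) = (-5)² = 25)
34 + B(-1)*((G(0) + 10) + 53) = 34 + 0*((25 + 10) + 53) = 34 + 0*(35 + 53) = 34 + 0*88 = 34 + 0 = 34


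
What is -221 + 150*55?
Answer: 8029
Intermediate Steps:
-221 + 150*55 = -221 + 8250 = 8029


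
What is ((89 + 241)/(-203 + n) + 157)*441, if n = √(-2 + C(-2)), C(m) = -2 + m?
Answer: 564812073/8243 - 29106*I*√6/8243 ≈ 68520.0 - 8.6491*I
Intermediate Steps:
n = I*√6 (n = √(-2 + (-2 - 2)) = √(-2 - 4) = √(-6) = I*√6 ≈ 2.4495*I)
((89 + 241)/(-203 + n) + 157)*441 = ((89 + 241)/(-203 + I*√6) + 157)*441 = (330/(-203 + I*√6) + 157)*441 = (157 + 330/(-203 + I*√6))*441 = 69237 + 145530/(-203 + I*√6)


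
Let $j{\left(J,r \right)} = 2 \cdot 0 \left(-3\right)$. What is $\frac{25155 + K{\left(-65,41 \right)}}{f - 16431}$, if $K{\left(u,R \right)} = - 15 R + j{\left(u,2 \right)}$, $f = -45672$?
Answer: $- \frac{8180}{20701} \approx -0.39515$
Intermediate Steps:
$j{\left(J,r \right)} = 0$ ($j{\left(J,r \right)} = 0 \left(-3\right) = 0$)
$K{\left(u,R \right)} = - 15 R$ ($K{\left(u,R \right)} = - 15 R + 0 = - 15 R$)
$\frac{25155 + K{\left(-65,41 \right)}}{f - 16431} = \frac{25155 - 615}{-45672 - 16431} = \frac{25155 - 615}{-62103} = 24540 \left(- \frac{1}{62103}\right) = - \frac{8180}{20701}$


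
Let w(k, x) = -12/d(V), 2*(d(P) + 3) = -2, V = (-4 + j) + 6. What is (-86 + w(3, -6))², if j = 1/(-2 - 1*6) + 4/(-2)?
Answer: 6889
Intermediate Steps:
j = -17/8 (j = 1/(-2 - 6) + 4*(-½) = 1/(-8) - 2 = 1*(-⅛) - 2 = -⅛ - 2 = -17/8 ≈ -2.1250)
V = -⅛ (V = (-4 - 17/8) + 6 = -49/8 + 6 = -⅛ ≈ -0.12500)
d(P) = -4 (d(P) = -3 + (½)*(-2) = -3 - 1 = -4)
w(k, x) = 3 (w(k, x) = -12/(-4) = -12*(-¼) = 3)
(-86 + w(3, -6))² = (-86 + 3)² = (-83)² = 6889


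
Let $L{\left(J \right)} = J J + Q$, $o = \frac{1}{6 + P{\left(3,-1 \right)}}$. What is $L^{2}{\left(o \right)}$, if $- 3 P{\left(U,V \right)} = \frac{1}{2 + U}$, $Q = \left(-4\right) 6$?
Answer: $\frac{36054034641}{62742241} \approx 574.64$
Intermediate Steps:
$Q = -24$
$P{\left(U,V \right)} = - \frac{1}{3 \left(2 + U\right)}$
$o = \frac{15}{89}$ ($o = \frac{1}{6 - \frac{1}{6 + 3 \cdot 3}} = \frac{1}{6 - \frac{1}{6 + 9}} = \frac{1}{6 - \frac{1}{15}} = \frac{1}{\frac{89}{15}} = \frac{15}{89} \approx 0.16854$)
$L{\left(J \right)} = -24 + J^{2}$ ($L{\left(J \right)} = J J - 24 = J^{2} - 24 = -24 + J^{2}$)
$L^{2}{\left(o \right)} = \left(-24 + \left(\frac{15}{89}\right)^{2}\right)^{2} = \left(-24 + \frac{225}{7921}\right)^{2} = \left(- \frac{189879}{7921}\right)^{2} = \frac{36054034641}{62742241}$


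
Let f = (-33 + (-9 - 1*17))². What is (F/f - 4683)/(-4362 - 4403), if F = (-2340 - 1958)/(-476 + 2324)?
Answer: 2151801343/4027447380 ≈ 0.53428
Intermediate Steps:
f = 3481 (f = (-33 + (-9 - 17))² = (-33 - 26)² = (-59)² = 3481)
F = -307/132 (F = -4298/1848 = -4298*1/1848 = -307/132 ≈ -2.3258)
(F/f - 4683)/(-4362 - 4403) = (-307/132/3481 - 4683)/(-4362 - 4403) = (-307/132*1/3481 - 4683)/(-8765) = (-307/459492 - 4683)*(-1/8765) = -2151801343/459492*(-1/8765) = 2151801343/4027447380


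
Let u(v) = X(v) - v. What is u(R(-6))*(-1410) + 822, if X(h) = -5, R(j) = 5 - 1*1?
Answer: 13512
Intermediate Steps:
R(j) = 4 (R(j) = 5 - 1 = 4)
u(v) = -5 - v
u(R(-6))*(-1410) + 822 = (-5 - 1*4)*(-1410) + 822 = (-5 - 4)*(-1410) + 822 = -9*(-1410) + 822 = 12690 + 822 = 13512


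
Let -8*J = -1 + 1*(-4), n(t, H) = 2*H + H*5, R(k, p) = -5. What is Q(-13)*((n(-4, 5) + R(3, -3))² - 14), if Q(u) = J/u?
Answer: -2215/52 ≈ -42.596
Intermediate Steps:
n(t, H) = 7*H (n(t, H) = 2*H + 5*H = 7*H)
J = 5/8 (J = -(-1 + 1*(-4))/8 = -(-1 - 4)/8 = -⅛*(-5) = 5/8 ≈ 0.62500)
Q(u) = 5/(8*u)
Q(-13)*((n(-4, 5) + R(3, -3))² - 14) = ((5/8)/(-13))*((7*5 - 5)² - 14) = ((5/8)*(-1/13))*((35 - 5)² - 14) = -5*(30² - 14)/104 = -5*(900 - 14)/104 = -5/104*886 = -2215/52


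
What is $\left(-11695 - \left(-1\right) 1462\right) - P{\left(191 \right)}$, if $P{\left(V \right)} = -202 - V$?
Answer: $-9840$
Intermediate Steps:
$\left(-11695 - \left(-1\right) 1462\right) - P{\left(191 \right)} = \left(-11695 - \left(-1\right) 1462\right) - \left(-202 - 191\right) = \left(-11695 - -1462\right) - \left(-202 - 191\right) = \left(-11695 + 1462\right) - -393 = -10233 + 393 = -9840$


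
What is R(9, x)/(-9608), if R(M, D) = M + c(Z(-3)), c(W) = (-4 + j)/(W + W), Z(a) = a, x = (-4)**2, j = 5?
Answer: -53/57648 ≈ -0.00091937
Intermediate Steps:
x = 16
c(W) = 1/(2*W) (c(W) = (-4 + 5)/(W + W) = 1/(2*W))
R(M, D) = -1/6 + M (R(M, D) = M + (1/2)/(-3) = M + (1/2)*(-1/3) = M - 1/6 = -1/6 + M)
R(9, x)/(-9608) = (-1/6 + 9)/(-9608) = (53/6)*(-1/9608) = -53/57648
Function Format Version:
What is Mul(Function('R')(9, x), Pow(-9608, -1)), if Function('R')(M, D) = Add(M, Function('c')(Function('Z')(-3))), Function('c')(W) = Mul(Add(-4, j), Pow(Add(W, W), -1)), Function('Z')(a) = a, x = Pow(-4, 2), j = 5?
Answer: Rational(-53, 57648) ≈ -0.00091937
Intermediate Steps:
x = 16
Function('c')(W) = Mul(Rational(1, 2), Pow(W, -1)) (Function('c')(W) = Mul(Add(-4, 5), Pow(Add(W, W), -1)) = Mul(1, Pow(Mul(2, W), -1)) = Mul(1, Mul(Rational(1, 2), Pow(W, -1))) = Mul(Rational(1, 2), Pow(W, -1)))
Function('R')(M, D) = Add(Rational(-1, 6), M) (Function('R')(M, D) = Add(M, Mul(Rational(1, 2), Pow(-3, -1))) = Add(M, Mul(Rational(1, 2), Rational(-1, 3))) = Add(M, Rational(-1, 6)) = Add(Rational(-1, 6), M))
Mul(Function('R')(9, x), Pow(-9608, -1)) = Mul(Add(Rational(-1, 6), 9), Pow(-9608, -1)) = Mul(Rational(53, 6), Rational(-1, 9608)) = Rational(-53, 57648)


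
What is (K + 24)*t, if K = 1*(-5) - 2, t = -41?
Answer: -697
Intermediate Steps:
K = -7 (K = -5 - 2 = -7)
(K + 24)*t = (-7 + 24)*(-41) = 17*(-41) = -697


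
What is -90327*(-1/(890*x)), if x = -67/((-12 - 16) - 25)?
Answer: 4787331/59630 ≈ 80.284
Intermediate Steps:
x = 67/53 (x = -67/(-28 - 25) = -67/(-53) = -67*(-1/53) = 67/53 ≈ 1.2642)
-90327*(-1/(890*x)) = -90327/((67/53)*(-890)) = -90327/(-59630/53) = -90327*(-53/59630) = 4787331/59630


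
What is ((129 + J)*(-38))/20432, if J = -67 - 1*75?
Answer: 247/10216 ≈ 0.024178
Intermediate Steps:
J = -142 (J = -67 - 75 = -142)
((129 + J)*(-38))/20432 = ((129 - 142)*(-38))/20432 = -13*(-38)*(1/20432) = 494*(1/20432) = 247/10216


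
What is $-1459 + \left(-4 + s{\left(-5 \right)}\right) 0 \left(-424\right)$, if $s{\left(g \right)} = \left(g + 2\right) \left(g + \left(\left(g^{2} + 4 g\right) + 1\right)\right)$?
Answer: $-1459$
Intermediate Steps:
$s{\left(g \right)} = \left(2 + g\right) \left(1 + g^{2} + 5 g\right)$ ($s{\left(g \right)} = \left(2 + g\right) \left(g + \left(1 + g^{2} + 4 g\right)\right) = \left(2 + g\right) \left(1 + g^{2} + 5 g\right)$)
$-1459 + \left(-4 + s{\left(-5 \right)}\right) 0 \left(-424\right) = -1459 + \left(-4 + \left(2 + \left(-5\right)^{3} + 7 \left(-5\right)^{2} + 11 \left(-5\right)\right)\right) 0 \left(-424\right) = -1459 + \left(-4 + \left(2 - 125 + 7 \cdot 25 - 55\right)\right) 0 \left(-424\right) = -1459 + \left(-4 + \left(2 - 125 + 175 - 55\right)\right) 0 \left(-424\right) = -1459 + \left(-4 - 3\right) 0 \left(-424\right) = -1459 + \left(-7\right) 0 \left(-424\right) = -1459 + 0 \left(-424\right) = -1459 + 0 = -1459$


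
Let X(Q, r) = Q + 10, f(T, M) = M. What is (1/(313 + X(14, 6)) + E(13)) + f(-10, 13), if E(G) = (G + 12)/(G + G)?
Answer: 122357/8762 ≈ 13.965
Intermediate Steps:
E(G) = (12 + G)/(2*G) (E(G) = (12 + G)/((2*G)) = (12 + G)*(1/(2*G)) = (12 + G)/(2*G))
X(Q, r) = 10 + Q
(1/(313 + X(14, 6)) + E(13)) + f(-10, 13) = (1/(313 + (10 + 14)) + (½)*(12 + 13)/13) + 13 = (1/(313 + 24) + (½)*(1/13)*25) + 13 = (1/337 + 25/26) + 13 = 8451/8762 + 13 = 122357/8762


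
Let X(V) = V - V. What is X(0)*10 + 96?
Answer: 96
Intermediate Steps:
X(V) = 0
X(0)*10 + 96 = 0*10 + 96 = 0 + 96 = 96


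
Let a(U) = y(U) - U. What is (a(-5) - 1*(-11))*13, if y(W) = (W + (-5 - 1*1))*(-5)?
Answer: 923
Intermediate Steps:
y(W) = 30 - 5*W (y(W) = (W + (-5 - 1))*(-5) = (W - 6)*(-5) = (-6 + W)*(-5) = 30 - 5*W)
a(U) = 30 - 6*U (a(U) = (30 - 5*U) - U = 30 - 6*U)
(a(-5) - 1*(-11))*13 = ((30 - 6*(-5)) - 1*(-11))*13 = ((30 + 30) + 11)*13 = (60 + 11)*13 = 71*13 = 923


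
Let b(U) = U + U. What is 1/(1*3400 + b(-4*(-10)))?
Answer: 1/3480 ≈ 0.00028736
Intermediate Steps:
b(U) = 2*U
1/(1*3400 + b(-4*(-10))) = 1/(1*3400 + 2*(-4*(-10))) = 1/(3400 + 2*40) = 1/(3400 + 80) = 1/3480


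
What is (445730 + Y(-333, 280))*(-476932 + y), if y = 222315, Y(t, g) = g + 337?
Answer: -113647534099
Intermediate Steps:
Y(t, g) = 337 + g
(445730 + Y(-333, 280))*(-476932 + y) = (445730 + (337 + 280))*(-476932 + 222315) = (445730 + 617)*(-254617) = 446347*(-254617) = -113647534099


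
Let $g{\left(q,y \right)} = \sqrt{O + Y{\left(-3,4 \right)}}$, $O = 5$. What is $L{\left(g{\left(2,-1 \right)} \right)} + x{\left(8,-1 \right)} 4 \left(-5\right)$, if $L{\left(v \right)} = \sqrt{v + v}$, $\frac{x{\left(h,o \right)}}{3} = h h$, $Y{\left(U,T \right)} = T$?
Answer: $-3840 + \sqrt{6} \approx -3837.6$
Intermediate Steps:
$x{\left(h,o \right)} = 3 h^{2}$ ($x{\left(h,o \right)} = 3 h h = 3 h^{2}$)
$g{\left(q,y \right)} = 3$ ($g{\left(q,y \right)} = \sqrt{5 + 4} = \sqrt{9} = 3$)
$L{\left(v \right)} = \sqrt{2} \sqrt{v}$ ($L{\left(v \right)} = \sqrt{2 v} = \sqrt{2} \sqrt{v}$)
$L{\left(g{\left(2,-1 \right)} \right)} + x{\left(8,-1 \right)} 4 \left(-5\right) = \sqrt{2} \sqrt{3} + 3 \cdot 8^{2} \cdot 4 \left(-5\right) = \sqrt{6} + 3 \cdot 64 \left(-20\right) = \sqrt{6} + 192 \left(-20\right) = \sqrt{6} - 3840 = -3840 + \sqrt{6}$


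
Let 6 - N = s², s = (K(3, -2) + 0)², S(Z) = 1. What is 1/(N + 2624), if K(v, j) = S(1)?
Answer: 1/2629 ≈ 0.00038037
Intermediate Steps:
K(v, j) = 1
s = 1 (s = (1 + 0)² = 1² = 1)
N = 5 (N = 6 - 1*1² = 6 - 1*1 = 6 - 1 = 5)
1/(N + 2624) = 1/(5 + 2624) = 1/2629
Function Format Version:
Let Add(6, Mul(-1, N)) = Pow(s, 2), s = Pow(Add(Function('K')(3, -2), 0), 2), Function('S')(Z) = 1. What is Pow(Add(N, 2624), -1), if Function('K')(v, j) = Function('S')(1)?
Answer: Rational(1, 2629) ≈ 0.00038037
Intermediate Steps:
Function('K')(v, j) = 1
s = 1 (s = Pow(Add(1, 0), 2) = Pow(1, 2) = 1)
N = 5 (N = Add(6, Mul(-1, Pow(1, 2))) = Add(6, Mul(-1, 1)) = Add(6, -1) = 5)
Pow(Add(N, 2624), -1) = Pow(Add(5, 2624), -1) = Pow(2629, -1) = Rational(1, 2629)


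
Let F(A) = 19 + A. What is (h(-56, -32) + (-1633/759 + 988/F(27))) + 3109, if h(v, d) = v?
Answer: 2331896/759 ≈ 3072.3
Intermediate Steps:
(h(-56, -32) + (-1633/759 + 988/F(27))) + 3109 = (-56 + (-1633/759 + 988/(19 + 27))) + 3109 = (-56 + (-1633*1/759 + 988/46)) + 3109 = (-56 + (-71/33 + 988*(1/46))) + 3109 = (-56 + (-71/33 + 494/23)) + 3109 = (-56 + 14669/759) + 3109 = -27835/759 + 3109 = 2331896/759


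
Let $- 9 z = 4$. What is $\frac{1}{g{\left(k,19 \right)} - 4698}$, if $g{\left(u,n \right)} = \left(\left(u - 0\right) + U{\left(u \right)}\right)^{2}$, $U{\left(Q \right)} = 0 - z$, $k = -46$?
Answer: $- \frac{81}{212438} \approx -0.00038129$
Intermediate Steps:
$z = - \frac{4}{9}$ ($z = \left(- \frac{1}{9}\right) 4 = - \frac{4}{9} \approx -0.44444$)
$U{\left(Q \right)} = \frac{4}{9}$ ($U{\left(Q \right)} = 0 - - \frac{4}{9} = 0 + \frac{4}{9} = \frac{4}{9}$)
$g{\left(u,n \right)} = \left(\frac{4}{9} + u\right)^{2}$ ($g{\left(u,n \right)} = \left(\left(u - 0\right) + \frac{4}{9}\right)^{2} = \left(\left(u + 0\right) + \frac{4}{9}\right)^{2} = \left(u + \frac{4}{9}\right)^{2} = \left(\frac{4}{9} + u\right)^{2}$)
$\frac{1}{g{\left(k,19 \right)} - 4698} = \frac{1}{\frac{\left(4 + 9 \left(-46\right)\right)^{2}}{81} - 4698} = \frac{1}{\frac{\left(4 - 414\right)^{2}}{81} - 4698} = \frac{1}{\frac{\left(-410\right)^{2}}{81} - 4698} = \frac{1}{\frac{1}{81} \cdot 168100 - 4698} = \frac{1}{\frac{168100}{81} - 4698} = \frac{1}{- \frac{212438}{81}} = - \frac{81}{212438}$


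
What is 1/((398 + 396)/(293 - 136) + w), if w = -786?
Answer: -157/122608 ≈ -0.0012805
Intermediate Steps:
1/((398 + 396)/(293 - 136) + w) = 1/((398 + 396)/(293 - 136) - 786) = 1/(794/157 - 786) = 1/(-122608/157) = -157/122608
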